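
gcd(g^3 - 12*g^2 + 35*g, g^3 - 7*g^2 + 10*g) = g^2 - 5*g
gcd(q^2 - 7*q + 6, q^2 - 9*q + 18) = q - 6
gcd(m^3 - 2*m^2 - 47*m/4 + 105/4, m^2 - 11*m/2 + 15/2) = m^2 - 11*m/2 + 15/2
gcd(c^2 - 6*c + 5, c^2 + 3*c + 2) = 1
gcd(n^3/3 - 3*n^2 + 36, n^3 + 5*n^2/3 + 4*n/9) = 1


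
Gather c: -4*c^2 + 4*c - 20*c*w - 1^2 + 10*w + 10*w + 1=-4*c^2 + c*(4 - 20*w) + 20*w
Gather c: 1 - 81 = -80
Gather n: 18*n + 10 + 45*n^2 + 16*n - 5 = 45*n^2 + 34*n + 5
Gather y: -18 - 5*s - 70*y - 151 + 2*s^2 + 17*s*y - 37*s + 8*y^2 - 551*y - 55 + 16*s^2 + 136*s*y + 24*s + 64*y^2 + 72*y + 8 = 18*s^2 - 18*s + 72*y^2 + y*(153*s - 549) - 216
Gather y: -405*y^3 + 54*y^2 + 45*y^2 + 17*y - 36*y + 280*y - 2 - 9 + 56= -405*y^3 + 99*y^2 + 261*y + 45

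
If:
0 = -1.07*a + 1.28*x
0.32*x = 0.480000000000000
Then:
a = 1.79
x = 1.50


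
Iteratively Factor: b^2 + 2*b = (b + 2)*(b)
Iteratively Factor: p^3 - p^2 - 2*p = (p)*(p^2 - p - 2) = p*(p - 2)*(p + 1)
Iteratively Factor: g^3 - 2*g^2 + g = (g)*(g^2 - 2*g + 1) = g*(g - 1)*(g - 1)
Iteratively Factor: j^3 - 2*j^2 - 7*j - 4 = (j + 1)*(j^2 - 3*j - 4) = (j - 4)*(j + 1)*(j + 1)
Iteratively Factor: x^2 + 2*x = (x)*(x + 2)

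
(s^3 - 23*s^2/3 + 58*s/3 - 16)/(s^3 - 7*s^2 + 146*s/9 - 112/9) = 3*(s - 3)/(3*s - 7)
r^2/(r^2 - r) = r/(r - 1)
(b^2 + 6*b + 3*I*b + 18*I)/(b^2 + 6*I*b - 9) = (b + 6)/(b + 3*I)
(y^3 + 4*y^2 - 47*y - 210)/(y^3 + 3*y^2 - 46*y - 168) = (y + 5)/(y + 4)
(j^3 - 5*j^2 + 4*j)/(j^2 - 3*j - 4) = j*(j - 1)/(j + 1)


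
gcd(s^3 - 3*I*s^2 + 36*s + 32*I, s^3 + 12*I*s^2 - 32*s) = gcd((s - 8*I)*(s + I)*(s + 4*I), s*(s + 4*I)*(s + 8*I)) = s + 4*I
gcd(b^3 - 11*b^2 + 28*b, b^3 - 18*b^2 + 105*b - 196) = b^2 - 11*b + 28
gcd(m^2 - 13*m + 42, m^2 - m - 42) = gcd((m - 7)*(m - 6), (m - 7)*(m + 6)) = m - 7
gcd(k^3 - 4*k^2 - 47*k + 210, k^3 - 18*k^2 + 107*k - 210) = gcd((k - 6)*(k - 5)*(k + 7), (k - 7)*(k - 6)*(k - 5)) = k^2 - 11*k + 30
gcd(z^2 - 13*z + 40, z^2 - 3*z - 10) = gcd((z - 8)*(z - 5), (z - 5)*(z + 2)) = z - 5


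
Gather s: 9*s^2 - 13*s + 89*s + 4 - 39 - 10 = 9*s^2 + 76*s - 45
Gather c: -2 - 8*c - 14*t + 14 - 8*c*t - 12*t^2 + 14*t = c*(-8*t - 8) - 12*t^2 + 12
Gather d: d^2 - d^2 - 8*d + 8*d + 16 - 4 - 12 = 0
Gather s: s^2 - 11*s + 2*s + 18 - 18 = s^2 - 9*s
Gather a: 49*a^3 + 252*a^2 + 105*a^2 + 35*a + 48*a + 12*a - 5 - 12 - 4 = 49*a^3 + 357*a^2 + 95*a - 21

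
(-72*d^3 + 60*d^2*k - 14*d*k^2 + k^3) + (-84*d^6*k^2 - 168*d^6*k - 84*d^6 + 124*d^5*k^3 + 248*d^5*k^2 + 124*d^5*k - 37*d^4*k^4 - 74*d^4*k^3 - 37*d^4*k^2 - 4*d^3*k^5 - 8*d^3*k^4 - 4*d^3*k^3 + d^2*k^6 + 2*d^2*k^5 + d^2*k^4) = -84*d^6*k^2 - 168*d^6*k - 84*d^6 + 124*d^5*k^3 + 248*d^5*k^2 + 124*d^5*k - 37*d^4*k^4 - 74*d^4*k^3 - 37*d^4*k^2 - 4*d^3*k^5 - 8*d^3*k^4 - 4*d^3*k^3 - 72*d^3 + d^2*k^6 + 2*d^2*k^5 + d^2*k^4 + 60*d^2*k - 14*d*k^2 + k^3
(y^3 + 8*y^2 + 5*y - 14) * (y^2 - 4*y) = y^5 + 4*y^4 - 27*y^3 - 34*y^2 + 56*y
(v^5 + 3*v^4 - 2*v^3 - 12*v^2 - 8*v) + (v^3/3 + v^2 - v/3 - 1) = v^5 + 3*v^4 - 5*v^3/3 - 11*v^2 - 25*v/3 - 1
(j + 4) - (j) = 4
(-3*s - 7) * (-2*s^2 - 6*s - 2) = 6*s^3 + 32*s^2 + 48*s + 14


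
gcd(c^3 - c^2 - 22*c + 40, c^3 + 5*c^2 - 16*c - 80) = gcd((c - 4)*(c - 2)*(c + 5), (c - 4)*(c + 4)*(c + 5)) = c^2 + c - 20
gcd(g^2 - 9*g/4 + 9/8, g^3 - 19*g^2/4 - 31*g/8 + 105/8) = g - 3/2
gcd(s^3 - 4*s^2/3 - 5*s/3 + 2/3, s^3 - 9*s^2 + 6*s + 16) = s^2 - s - 2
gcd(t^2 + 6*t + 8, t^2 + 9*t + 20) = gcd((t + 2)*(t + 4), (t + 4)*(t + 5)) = t + 4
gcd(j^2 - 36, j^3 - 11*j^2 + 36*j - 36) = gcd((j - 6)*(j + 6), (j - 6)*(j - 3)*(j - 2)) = j - 6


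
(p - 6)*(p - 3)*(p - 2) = p^3 - 11*p^2 + 36*p - 36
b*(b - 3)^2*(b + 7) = b^4 + b^3 - 33*b^2 + 63*b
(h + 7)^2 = h^2 + 14*h + 49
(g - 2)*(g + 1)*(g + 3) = g^3 + 2*g^2 - 5*g - 6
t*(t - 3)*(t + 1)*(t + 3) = t^4 + t^3 - 9*t^2 - 9*t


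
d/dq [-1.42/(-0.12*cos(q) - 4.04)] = 0.1704*sin(q)/(0.12*cos(q) + 4.04)^2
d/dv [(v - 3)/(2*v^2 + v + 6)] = (2*v^2 + v - (v - 3)*(4*v + 1) + 6)/(2*v^2 + v + 6)^2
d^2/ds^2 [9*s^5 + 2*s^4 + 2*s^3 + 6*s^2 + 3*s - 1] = 180*s^3 + 24*s^2 + 12*s + 12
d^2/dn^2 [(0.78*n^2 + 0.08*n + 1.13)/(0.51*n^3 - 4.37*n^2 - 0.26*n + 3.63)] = (0.405756*n^6 + 0.124847999999993*n^5 + 3.07774800000001*n^4 - 59.206844*n^3 + 201.040014*n^2 + 2.76591*n + 56.710354)/(0.132651*n^9 - 3.409911*n^8 + 29.015379*n^7 - 77.144192*n^6 - 63.33324*n^5 + 204.190977*n^4 + 44.889517*n^3 - 172.012995*n^2 - 10.277982*n + 47.832147)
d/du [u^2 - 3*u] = 2*u - 3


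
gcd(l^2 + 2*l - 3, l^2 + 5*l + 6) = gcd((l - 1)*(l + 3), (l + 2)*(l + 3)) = l + 3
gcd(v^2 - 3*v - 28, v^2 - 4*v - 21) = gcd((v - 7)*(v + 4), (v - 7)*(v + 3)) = v - 7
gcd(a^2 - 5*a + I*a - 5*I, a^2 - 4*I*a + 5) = a + I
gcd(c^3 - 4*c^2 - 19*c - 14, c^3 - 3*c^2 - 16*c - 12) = c^2 + 3*c + 2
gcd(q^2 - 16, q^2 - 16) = q^2 - 16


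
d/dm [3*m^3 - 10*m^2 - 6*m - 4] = 9*m^2 - 20*m - 6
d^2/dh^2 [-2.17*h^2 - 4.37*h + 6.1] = -4.34000000000000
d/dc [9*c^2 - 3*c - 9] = 18*c - 3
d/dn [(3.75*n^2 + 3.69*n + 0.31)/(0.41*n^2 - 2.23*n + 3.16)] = (-9.8754*n^2 + 23.4458*n + 12.3517)/(0.1681*n^4 - 1.8286*n^3 + 7.5641*n^2 - 14.0936*n + 9.9856)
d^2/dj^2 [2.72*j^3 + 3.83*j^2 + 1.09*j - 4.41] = 16.32*j + 7.66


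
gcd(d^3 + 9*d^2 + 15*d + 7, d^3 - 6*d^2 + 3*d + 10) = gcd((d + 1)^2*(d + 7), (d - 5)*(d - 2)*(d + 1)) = d + 1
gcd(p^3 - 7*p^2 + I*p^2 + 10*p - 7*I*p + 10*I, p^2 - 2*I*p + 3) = p + I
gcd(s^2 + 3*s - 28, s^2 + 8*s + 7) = s + 7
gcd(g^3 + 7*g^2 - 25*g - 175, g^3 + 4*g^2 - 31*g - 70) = g^2 + 2*g - 35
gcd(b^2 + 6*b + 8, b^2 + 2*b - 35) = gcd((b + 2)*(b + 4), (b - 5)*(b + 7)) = 1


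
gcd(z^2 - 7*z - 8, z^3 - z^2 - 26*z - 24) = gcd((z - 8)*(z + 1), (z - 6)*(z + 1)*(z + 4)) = z + 1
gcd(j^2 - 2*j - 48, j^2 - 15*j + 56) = j - 8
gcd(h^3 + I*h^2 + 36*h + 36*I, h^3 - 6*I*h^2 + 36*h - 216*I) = h^2 + 36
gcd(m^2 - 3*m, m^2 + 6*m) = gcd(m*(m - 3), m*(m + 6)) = m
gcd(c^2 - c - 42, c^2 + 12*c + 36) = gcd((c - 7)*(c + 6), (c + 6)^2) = c + 6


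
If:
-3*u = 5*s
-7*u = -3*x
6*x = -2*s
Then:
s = 0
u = 0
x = 0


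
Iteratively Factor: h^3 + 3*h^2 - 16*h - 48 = (h - 4)*(h^2 + 7*h + 12) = (h - 4)*(h + 4)*(h + 3)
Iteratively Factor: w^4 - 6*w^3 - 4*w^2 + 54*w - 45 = (w - 3)*(w^3 - 3*w^2 - 13*w + 15) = (w - 3)*(w + 3)*(w^2 - 6*w + 5) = (w - 3)*(w - 1)*(w + 3)*(w - 5)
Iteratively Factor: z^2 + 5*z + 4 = (z + 4)*(z + 1)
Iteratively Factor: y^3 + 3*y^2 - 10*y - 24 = (y + 4)*(y^2 - y - 6) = (y - 3)*(y + 4)*(y + 2)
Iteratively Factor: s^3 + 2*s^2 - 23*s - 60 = (s - 5)*(s^2 + 7*s + 12) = (s - 5)*(s + 3)*(s + 4)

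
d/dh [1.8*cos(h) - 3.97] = -1.8*sin(h)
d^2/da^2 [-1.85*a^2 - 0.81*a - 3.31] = -3.70000000000000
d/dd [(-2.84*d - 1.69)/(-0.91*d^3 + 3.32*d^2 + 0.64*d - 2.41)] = (-5.1688*d^3 + 4.8151*d^2 + 11.2216*d + 7.926)/(0.8281*d^6 - 6.0424*d^5 + 9.8576*d^4 + 8.6358*d^3 - 15.5928*d^2 - 3.0848*d + 5.8081)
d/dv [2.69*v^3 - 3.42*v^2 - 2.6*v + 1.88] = 8.07*v^2 - 6.84*v - 2.6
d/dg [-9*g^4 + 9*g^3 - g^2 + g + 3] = -36*g^3 + 27*g^2 - 2*g + 1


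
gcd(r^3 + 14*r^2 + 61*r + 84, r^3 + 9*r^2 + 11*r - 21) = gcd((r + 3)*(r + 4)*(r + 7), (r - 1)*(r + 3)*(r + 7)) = r^2 + 10*r + 21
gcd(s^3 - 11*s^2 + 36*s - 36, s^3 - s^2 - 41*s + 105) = s - 3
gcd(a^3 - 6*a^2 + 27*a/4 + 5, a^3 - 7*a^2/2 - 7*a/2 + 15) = a - 5/2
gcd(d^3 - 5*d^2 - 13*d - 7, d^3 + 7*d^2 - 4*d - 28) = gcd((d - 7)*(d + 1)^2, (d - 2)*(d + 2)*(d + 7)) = 1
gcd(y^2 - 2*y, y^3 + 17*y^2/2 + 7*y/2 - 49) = y - 2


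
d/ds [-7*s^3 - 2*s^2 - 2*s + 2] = -21*s^2 - 4*s - 2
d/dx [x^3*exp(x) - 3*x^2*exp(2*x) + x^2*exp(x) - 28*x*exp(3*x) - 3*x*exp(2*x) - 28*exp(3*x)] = (x^3 - 6*x^2*exp(x) + 4*x^2 - 84*x*exp(2*x) - 12*x*exp(x) + 2*x - 112*exp(2*x) - 3*exp(x))*exp(x)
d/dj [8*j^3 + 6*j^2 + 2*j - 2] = 24*j^2 + 12*j + 2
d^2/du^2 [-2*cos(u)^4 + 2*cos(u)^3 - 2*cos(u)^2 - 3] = 32*sin(u)^4 - 48*sin(u)^2 - 3*cos(u)/2 - 9*cos(3*u)/2 + 12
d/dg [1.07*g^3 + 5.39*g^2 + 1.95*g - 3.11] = 3.21*g^2 + 10.78*g + 1.95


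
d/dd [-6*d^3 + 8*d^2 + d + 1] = -18*d^2 + 16*d + 1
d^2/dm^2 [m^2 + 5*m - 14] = 2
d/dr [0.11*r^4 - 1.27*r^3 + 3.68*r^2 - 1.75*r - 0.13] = 0.44*r^3 - 3.81*r^2 + 7.36*r - 1.75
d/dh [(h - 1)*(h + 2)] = 2*h + 1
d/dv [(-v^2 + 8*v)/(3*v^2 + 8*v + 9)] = 2*(-16*v^2 - 9*v + 36)/(9*v^4 + 48*v^3 + 118*v^2 + 144*v + 81)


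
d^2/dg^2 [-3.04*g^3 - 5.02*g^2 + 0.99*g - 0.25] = -18.24*g - 10.04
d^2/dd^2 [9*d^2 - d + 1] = 18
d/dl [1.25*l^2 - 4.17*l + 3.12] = 2.5*l - 4.17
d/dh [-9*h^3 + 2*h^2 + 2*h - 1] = -27*h^2 + 4*h + 2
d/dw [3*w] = 3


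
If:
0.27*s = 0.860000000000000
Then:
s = 3.19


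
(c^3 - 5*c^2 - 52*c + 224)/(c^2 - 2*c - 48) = (c^2 + 3*c - 28)/(c + 6)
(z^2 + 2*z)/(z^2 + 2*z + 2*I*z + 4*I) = z/(z + 2*I)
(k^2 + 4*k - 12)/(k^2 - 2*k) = (k + 6)/k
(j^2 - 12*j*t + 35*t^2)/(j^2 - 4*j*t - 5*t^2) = (j - 7*t)/(j + t)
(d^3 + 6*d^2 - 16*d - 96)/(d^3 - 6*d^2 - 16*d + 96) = (d + 6)/(d - 6)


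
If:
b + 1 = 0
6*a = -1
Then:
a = -1/6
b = -1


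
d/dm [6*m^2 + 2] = 12*m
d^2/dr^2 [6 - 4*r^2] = -8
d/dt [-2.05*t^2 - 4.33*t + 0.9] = -4.1*t - 4.33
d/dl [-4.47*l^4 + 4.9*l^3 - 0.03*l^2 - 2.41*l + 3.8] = -17.88*l^3 + 14.7*l^2 - 0.06*l - 2.41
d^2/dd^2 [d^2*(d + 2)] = 6*d + 4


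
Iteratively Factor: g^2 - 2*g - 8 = (g + 2)*(g - 4)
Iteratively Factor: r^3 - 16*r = (r)*(r^2 - 16) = r*(r - 4)*(r + 4)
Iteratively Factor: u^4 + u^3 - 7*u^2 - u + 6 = (u + 3)*(u^3 - 2*u^2 - u + 2) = (u - 2)*(u + 3)*(u^2 - 1) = (u - 2)*(u + 1)*(u + 3)*(u - 1)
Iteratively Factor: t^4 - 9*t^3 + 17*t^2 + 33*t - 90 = (t - 3)*(t^3 - 6*t^2 - t + 30) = (t - 5)*(t - 3)*(t^2 - t - 6) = (t - 5)*(t - 3)*(t + 2)*(t - 3)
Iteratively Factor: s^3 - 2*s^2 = (s)*(s^2 - 2*s) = s^2*(s - 2)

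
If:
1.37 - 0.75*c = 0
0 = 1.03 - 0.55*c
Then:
No Solution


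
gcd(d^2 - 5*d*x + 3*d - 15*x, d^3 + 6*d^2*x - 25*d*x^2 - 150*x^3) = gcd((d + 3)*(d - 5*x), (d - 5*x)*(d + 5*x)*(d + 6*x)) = -d + 5*x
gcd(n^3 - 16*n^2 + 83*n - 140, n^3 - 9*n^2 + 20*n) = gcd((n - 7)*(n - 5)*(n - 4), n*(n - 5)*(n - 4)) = n^2 - 9*n + 20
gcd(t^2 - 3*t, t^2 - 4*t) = t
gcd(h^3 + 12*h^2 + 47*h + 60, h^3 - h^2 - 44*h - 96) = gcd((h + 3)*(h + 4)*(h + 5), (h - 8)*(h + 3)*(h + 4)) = h^2 + 7*h + 12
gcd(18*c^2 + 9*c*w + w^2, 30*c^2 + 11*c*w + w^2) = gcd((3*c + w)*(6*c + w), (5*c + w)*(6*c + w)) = 6*c + w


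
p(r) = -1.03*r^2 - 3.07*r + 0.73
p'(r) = -2.06*r - 3.07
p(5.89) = -53.09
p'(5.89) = -15.20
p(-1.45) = 3.02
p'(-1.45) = -0.08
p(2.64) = -14.55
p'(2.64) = -8.51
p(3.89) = -26.80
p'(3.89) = -11.08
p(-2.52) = 1.93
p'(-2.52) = 2.12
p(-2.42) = 2.13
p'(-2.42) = 1.92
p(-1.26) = 2.96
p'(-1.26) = -0.47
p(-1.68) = 2.98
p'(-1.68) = 0.39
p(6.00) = -54.77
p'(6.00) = -15.43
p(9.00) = -110.33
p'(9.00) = -21.61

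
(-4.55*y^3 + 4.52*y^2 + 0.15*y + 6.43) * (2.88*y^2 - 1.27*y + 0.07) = -13.104*y^5 + 18.7961*y^4 - 5.6269*y^3 + 18.6443*y^2 - 8.1556*y + 0.4501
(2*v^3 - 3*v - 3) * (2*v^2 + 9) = 4*v^5 + 12*v^3 - 6*v^2 - 27*v - 27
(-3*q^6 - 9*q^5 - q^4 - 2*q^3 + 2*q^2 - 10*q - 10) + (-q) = -3*q^6 - 9*q^5 - q^4 - 2*q^3 + 2*q^2 - 11*q - 10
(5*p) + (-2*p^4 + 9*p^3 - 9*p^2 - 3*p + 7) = -2*p^4 + 9*p^3 - 9*p^2 + 2*p + 7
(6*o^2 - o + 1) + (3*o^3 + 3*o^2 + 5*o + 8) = 3*o^3 + 9*o^2 + 4*o + 9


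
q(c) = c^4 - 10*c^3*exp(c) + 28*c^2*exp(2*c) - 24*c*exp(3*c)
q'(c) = -10*c^3*exp(c) + 4*c^3 + 56*c^2*exp(2*c) - 30*c^2*exp(c) - 72*c*exp(3*c) + 56*c*exp(2*c) - 24*exp(3*c)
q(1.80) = -6586.88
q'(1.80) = -24596.05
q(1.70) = -4527.98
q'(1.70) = -17034.71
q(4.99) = -365056144.52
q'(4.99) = -1180071725.96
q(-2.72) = 68.91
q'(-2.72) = -80.67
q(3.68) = -4927449.49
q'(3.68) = -16527010.04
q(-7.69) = 3499.16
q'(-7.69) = -1817.76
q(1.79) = -6345.37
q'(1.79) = -23711.79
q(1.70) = -4527.98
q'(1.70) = -17034.71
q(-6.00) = 1301.36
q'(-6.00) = -861.31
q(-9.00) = 6561.90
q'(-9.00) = -2915.40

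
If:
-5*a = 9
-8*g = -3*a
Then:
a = -9/5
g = -27/40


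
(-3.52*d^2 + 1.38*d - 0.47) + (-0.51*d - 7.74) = -3.52*d^2 + 0.87*d - 8.21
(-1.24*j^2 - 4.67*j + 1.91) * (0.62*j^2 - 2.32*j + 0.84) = -0.7688*j^4 - 0.0186000000000002*j^3 + 10.977*j^2 - 8.354*j + 1.6044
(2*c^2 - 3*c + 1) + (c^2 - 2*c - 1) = 3*c^2 - 5*c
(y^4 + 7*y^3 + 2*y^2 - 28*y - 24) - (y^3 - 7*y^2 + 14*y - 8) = y^4 + 6*y^3 + 9*y^2 - 42*y - 16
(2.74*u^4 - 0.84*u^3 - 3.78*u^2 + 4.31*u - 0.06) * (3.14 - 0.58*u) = -1.5892*u^5 + 9.0908*u^4 - 0.4452*u^3 - 14.369*u^2 + 13.5682*u - 0.1884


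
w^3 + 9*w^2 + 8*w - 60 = (w - 2)*(w + 5)*(w + 6)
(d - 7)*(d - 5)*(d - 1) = d^3 - 13*d^2 + 47*d - 35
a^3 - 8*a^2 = a^2*(a - 8)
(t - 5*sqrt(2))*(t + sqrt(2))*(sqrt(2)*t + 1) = sqrt(2)*t^3 - 7*t^2 - 14*sqrt(2)*t - 10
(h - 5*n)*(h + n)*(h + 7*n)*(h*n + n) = h^4*n + 3*h^3*n^2 + h^3*n - 33*h^2*n^3 + 3*h^2*n^2 - 35*h*n^4 - 33*h*n^3 - 35*n^4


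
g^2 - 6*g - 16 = (g - 8)*(g + 2)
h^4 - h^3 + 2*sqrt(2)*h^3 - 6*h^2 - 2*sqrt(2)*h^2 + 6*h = h*(h - 1)*(h - sqrt(2))*(h + 3*sqrt(2))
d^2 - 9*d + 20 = (d - 5)*(d - 4)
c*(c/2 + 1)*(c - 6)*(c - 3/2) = c^4/2 - 11*c^3/4 - 3*c^2 + 9*c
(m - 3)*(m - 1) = m^2 - 4*m + 3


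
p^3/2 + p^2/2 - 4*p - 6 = (p/2 + 1)*(p - 3)*(p + 2)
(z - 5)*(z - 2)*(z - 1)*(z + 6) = z^4 - 2*z^3 - 31*z^2 + 92*z - 60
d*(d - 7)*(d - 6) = d^3 - 13*d^2 + 42*d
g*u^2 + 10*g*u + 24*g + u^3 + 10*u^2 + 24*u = (g + u)*(u + 4)*(u + 6)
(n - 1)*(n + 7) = n^2 + 6*n - 7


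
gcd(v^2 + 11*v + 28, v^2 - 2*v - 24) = v + 4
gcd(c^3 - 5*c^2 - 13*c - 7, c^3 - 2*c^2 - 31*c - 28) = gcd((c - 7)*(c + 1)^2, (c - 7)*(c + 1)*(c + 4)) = c^2 - 6*c - 7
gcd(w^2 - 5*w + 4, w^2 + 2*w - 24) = w - 4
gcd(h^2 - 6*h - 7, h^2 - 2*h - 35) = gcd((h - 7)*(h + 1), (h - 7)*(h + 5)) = h - 7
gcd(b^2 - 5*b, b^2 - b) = b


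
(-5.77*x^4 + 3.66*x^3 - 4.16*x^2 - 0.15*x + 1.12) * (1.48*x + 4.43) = -8.5396*x^5 - 20.1443*x^4 + 10.057*x^3 - 18.6508*x^2 + 0.9931*x + 4.9616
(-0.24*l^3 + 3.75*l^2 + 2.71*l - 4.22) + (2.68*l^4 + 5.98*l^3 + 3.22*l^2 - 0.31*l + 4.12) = 2.68*l^4 + 5.74*l^3 + 6.97*l^2 + 2.4*l - 0.0999999999999996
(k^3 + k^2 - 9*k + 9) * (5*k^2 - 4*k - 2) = 5*k^5 + k^4 - 51*k^3 + 79*k^2 - 18*k - 18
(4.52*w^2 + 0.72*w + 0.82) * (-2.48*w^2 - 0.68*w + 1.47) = -11.2096*w^4 - 4.8592*w^3 + 4.1212*w^2 + 0.5008*w + 1.2054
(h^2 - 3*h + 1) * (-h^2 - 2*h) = -h^4 + h^3 + 5*h^2 - 2*h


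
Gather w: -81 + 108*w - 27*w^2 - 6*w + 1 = -27*w^2 + 102*w - 80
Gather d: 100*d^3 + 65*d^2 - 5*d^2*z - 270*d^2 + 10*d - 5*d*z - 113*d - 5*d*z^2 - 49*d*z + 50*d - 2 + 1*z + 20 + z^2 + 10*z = 100*d^3 + d^2*(-5*z - 205) + d*(-5*z^2 - 54*z - 53) + z^2 + 11*z + 18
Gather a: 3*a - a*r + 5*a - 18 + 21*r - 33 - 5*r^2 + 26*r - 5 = a*(8 - r) - 5*r^2 + 47*r - 56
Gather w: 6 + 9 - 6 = 9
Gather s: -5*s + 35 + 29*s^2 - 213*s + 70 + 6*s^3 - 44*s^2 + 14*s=6*s^3 - 15*s^2 - 204*s + 105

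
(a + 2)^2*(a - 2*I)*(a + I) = a^4 + 4*a^3 - I*a^3 + 6*a^2 - 4*I*a^2 + 8*a - 4*I*a + 8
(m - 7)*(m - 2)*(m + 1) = m^3 - 8*m^2 + 5*m + 14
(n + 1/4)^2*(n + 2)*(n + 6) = n^4 + 17*n^3/2 + 257*n^2/16 + 13*n/2 + 3/4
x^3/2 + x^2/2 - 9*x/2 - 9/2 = (x/2 + 1/2)*(x - 3)*(x + 3)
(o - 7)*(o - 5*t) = o^2 - 5*o*t - 7*o + 35*t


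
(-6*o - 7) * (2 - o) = 6*o^2 - 5*o - 14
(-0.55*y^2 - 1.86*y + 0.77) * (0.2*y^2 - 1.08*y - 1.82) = -0.11*y^4 + 0.222*y^3 + 3.1638*y^2 + 2.5536*y - 1.4014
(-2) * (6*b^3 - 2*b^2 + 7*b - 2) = -12*b^3 + 4*b^2 - 14*b + 4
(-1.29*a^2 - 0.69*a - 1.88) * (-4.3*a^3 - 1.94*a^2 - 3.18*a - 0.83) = 5.547*a^5 + 5.4696*a^4 + 13.5248*a^3 + 6.9121*a^2 + 6.5511*a + 1.5604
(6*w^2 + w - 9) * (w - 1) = 6*w^3 - 5*w^2 - 10*w + 9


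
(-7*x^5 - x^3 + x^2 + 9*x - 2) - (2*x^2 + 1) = -7*x^5 - x^3 - x^2 + 9*x - 3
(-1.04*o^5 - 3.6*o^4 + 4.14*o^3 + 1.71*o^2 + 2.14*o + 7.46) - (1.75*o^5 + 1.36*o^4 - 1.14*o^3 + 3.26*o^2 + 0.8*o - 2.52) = -2.79*o^5 - 4.96*o^4 + 5.28*o^3 - 1.55*o^2 + 1.34*o + 9.98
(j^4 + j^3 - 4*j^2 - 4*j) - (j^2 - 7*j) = j^4 + j^3 - 5*j^2 + 3*j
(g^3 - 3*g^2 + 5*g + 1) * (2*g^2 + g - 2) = 2*g^5 - 5*g^4 + 5*g^3 + 13*g^2 - 9*g - 2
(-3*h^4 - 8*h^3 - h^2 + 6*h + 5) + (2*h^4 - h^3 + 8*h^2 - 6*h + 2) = -h^4 - 9*h^3 + 7*h^2 + 7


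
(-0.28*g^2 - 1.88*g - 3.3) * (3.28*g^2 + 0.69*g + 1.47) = -0.9184*g^4 - 6.3596*g^3 - 12.5328*g^2 - 5.0406*g - 4.851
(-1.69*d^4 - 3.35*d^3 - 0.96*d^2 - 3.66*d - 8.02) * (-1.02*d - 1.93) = 1.7238*d^5 + 6.6787*d^4 + 7.4447*d^3 + 5.586*d^2 + 15.2442*d + 15.4786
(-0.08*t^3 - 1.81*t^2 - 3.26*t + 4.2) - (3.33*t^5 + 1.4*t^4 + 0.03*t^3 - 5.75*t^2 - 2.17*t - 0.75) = -3.33*t^5 - 1.4*t^4 - 0.11*t^3 + 3.94*t^2 - 1.09*t + 4.95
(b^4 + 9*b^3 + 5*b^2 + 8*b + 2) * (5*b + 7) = 5*b^5 + 52*b^4 + 88*b^3 + 75*b^2 + 66*b + 14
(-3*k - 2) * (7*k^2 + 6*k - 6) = -21*k^3 - 32*k^2 + 6*k + 12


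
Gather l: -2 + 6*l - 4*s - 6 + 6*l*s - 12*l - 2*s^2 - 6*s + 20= l*(6*s - 6) - 2*s^2 - 10*s + 12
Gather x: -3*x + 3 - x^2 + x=-x^2 - 2*x + 3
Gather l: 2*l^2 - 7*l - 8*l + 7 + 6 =2*l^2 - 15*l + 13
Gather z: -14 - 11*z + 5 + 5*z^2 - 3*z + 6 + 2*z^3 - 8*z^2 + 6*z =2*z^3 - 3*z^2 - 8*z - 3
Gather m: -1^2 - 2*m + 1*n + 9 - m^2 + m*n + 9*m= -m^2 + m*(n + 7) + n + 8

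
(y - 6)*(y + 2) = y^2 - 4*y - 12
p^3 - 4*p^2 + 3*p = p*(p - 3)*(p - 1)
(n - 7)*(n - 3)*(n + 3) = n^3 - 7*n^2 - 9*n + 63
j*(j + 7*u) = j^2 + 7*j*u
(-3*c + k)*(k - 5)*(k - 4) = -3*c*k^2 + 27*c*k - 60*c + k^3 - 9*k^2 + 20*k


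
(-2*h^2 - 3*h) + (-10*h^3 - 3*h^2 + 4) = -10*h^3 - 5*h^2 - 3*h + 4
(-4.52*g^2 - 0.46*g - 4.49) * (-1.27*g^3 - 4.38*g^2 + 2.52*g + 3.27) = 5.7404*g^5 + 20.3818*g^4 - 3.6733*g^3 + 3.7266*g^2 - 12.819*g - 14.6823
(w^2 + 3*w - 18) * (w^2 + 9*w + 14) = w^4 + 12*w^3 + 23*w^2 - 120*w - 252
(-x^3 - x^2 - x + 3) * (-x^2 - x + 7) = x^5 + 2*x^4 - 5*x^3 - 9*x^2 - 10*x + 21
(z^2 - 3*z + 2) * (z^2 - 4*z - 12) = z^4 - 7*z^3 + 2*z^2 + 28*z - 24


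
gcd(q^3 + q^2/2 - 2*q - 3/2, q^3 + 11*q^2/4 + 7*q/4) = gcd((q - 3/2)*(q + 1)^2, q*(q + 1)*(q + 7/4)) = q + 1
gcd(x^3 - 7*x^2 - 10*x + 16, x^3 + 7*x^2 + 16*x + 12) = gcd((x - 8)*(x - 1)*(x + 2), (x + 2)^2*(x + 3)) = x + 2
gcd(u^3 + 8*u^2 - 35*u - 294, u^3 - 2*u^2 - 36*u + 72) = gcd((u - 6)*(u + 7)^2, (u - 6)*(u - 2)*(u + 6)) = u - 6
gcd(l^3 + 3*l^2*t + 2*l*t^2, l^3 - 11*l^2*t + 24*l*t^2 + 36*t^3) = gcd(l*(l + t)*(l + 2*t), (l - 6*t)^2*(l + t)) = l + t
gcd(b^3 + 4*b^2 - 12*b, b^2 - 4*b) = b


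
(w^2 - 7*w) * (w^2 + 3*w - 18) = w^4 - 4*w^3 - 39*w^2 + 126*w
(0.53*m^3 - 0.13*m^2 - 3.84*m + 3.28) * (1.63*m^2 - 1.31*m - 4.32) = 0.8639*m^5 - 0.9062*m^4 - 8.3785*m^3 + 10.9384*m^2 + 12.292*m - 14.1696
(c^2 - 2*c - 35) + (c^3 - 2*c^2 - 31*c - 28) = c^3 - c^2 - 33*c - 63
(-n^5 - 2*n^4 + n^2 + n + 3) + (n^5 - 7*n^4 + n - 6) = -9*n^4 + n^2 + 2*n - 3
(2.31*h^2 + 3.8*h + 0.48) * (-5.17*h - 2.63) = -11.9427*h^3 - 25.7213*h^2 - 12.4756*h - 1.2624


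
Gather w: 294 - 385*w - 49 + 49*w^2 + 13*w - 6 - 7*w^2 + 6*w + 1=42*w^2 - 366*w + 240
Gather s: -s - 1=-s - 1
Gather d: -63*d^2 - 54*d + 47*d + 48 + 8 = -63*d^2 - 7*d + 56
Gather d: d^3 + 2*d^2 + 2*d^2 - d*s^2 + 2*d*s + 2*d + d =d^3 + 4*d^2 + d*(-s^2 + 2*s + 3)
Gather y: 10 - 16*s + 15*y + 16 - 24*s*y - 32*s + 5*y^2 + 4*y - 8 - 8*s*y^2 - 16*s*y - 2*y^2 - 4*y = -48*s + y^2*(3 - 8*s) + y*(15 - 40*s) + 18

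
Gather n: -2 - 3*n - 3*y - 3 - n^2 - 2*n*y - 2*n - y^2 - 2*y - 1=-n^2 + n*(-2*y - 5) - y^2 - 5*y - 6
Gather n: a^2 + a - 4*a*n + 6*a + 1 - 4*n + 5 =a^2 + 7*a + n*(-4*a - 4) + 6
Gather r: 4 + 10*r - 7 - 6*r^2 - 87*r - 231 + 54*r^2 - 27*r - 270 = 48*r^2 - 104*r - 504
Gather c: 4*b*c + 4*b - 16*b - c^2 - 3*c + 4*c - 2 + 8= -12*b - c^2 + c*(4*b + 1) + 6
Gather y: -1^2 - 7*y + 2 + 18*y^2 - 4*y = 18*y^2 - 11*y + 1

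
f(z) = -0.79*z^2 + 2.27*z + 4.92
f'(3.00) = -2.47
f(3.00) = 4.62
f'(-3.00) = 7.01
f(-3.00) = -9.00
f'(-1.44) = 4.55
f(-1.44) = 0.01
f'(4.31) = -4.54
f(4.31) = 0.03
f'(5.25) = -6.02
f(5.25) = -4.94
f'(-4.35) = 9.14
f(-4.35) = -19.90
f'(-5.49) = 10.94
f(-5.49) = -31.35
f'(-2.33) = 5.95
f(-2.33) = -4.66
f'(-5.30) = 10.64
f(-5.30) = -29.30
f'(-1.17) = 4.12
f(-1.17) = 1.18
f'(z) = 2.27 - 1.58*z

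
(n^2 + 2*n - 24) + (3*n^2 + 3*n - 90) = 4*n^2 + 5*n - 114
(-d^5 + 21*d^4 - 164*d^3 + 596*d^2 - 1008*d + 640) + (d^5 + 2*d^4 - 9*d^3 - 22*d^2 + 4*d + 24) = 23*d^4 - 173*d^3 + 574*d^2 - 1004*d + 664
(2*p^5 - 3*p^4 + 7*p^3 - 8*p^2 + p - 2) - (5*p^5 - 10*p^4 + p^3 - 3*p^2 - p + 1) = -3*p^5 + 7*p^4 + 6*p^3 - 5*p^2 + 2*p - 3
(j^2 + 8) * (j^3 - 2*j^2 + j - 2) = j^5 - 2*j^4 + 9*j^3 - 18*j^2 + 8*j - 16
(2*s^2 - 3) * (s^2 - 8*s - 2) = 2*s^4 - 16*s^3 - 7*s^2 + 24*s + 6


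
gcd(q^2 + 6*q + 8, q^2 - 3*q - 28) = q + 4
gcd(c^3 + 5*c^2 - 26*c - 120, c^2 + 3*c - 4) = c + 4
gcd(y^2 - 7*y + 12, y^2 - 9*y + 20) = y - 4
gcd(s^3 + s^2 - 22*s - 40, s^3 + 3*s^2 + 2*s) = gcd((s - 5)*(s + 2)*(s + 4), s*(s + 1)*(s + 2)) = s + 2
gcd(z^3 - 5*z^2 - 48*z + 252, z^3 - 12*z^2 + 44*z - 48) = z - 6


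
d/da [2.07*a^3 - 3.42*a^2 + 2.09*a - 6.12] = 6.21*a^2 - 6.84*a + 2.09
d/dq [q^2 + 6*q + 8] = 2*q + 6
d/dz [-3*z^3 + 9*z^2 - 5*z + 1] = -9*z^2 + 18*z - 5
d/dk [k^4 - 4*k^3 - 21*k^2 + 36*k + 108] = 4*k^3 - 12*k^2 - 42*k + 36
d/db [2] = 0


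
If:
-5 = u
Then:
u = -5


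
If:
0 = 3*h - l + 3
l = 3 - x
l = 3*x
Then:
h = -1/4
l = 9/4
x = 3/4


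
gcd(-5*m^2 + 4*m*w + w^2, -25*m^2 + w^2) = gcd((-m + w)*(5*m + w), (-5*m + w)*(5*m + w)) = 5*m + w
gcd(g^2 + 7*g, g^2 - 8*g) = g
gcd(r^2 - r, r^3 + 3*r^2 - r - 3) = r - 1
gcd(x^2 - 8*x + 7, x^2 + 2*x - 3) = x - 1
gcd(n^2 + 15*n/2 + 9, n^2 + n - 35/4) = 1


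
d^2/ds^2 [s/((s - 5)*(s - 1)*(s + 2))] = 2*(3*s^5 - 12*s^4 + 23*s^3 - 60*s^2 + 120*s + 70)/(s^9 - 12*s^8 + 27*s^7 + 134*s^6 - 429*s^5 - 528*s^4 + 1637*s^3 + 270*s^2 - 2100*s + 1000)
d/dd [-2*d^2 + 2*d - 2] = 2 - 4*d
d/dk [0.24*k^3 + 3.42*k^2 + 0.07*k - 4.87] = 0.72*k^2 + 6.84*k + 0.07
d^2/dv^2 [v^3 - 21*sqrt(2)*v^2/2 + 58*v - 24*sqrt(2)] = 6*v - 21*sqrt(2)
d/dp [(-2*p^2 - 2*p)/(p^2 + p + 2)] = 4*(-2*p - 1)/(p^4 + 2*p^3 + 5*p^2 + 4*p + 4)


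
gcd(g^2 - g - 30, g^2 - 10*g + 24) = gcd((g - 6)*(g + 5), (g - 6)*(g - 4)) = g - 6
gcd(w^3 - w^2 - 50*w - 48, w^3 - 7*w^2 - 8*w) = w^2 - 7*w - 8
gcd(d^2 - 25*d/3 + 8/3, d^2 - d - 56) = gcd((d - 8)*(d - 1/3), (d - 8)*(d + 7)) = d - 8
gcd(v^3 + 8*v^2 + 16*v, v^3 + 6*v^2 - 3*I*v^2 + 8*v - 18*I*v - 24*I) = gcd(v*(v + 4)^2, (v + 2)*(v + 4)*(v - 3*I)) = v + 4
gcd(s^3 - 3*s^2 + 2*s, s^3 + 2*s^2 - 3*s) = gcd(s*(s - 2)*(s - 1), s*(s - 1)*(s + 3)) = s^2 - s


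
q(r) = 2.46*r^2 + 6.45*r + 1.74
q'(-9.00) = -37.83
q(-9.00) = 142.95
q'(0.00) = 6.45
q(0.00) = 1.74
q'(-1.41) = -0.49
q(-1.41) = -2.46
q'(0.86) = 10.68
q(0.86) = 9.11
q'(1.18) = 12.26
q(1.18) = 12.78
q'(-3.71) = -11.80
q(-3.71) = 11.67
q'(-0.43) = 4.33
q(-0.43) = -0.58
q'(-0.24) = 5.27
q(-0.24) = 0.33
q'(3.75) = 24.90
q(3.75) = 60.52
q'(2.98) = 21.11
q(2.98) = 42.81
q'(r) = 4.92*r + 6.45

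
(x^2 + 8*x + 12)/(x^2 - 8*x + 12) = (x^2 + 8*x + 12)/(x^2 - 8*x + 12)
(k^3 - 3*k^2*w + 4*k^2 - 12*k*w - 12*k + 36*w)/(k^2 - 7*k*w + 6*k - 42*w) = (-k^2 + 3*k*w + 2*k - 6*w)/(-k + 7*w)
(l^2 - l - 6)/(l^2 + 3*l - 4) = (l^2 - l - 6)/(l^2 + 3*l - 4)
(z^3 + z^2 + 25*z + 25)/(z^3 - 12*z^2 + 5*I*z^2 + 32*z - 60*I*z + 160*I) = (z^2 + z*(1 - 5*I) - 5*I)/(z^2 - 12*z + 32)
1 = 1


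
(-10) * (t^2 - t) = -10*t^2 + 10*t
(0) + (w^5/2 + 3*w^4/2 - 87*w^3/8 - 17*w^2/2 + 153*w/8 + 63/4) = w^5/2 + 3*w^4/2 - 87*w^3/8 - 17*w^2/2 + 153*w/8 + 63/4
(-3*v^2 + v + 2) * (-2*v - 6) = 6*v^3 + 16*v^2 - 10*v - 12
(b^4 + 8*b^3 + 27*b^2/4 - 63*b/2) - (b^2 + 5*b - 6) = b^4 + 8*b^3 + 23*b^2/4 - 73*b/2 + 6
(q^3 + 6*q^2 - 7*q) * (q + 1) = q^4 + 7*q^3 - q^2 - 7*q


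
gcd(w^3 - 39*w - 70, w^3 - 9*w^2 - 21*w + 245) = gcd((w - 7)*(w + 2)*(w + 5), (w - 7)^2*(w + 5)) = w^2 - 2*w - 35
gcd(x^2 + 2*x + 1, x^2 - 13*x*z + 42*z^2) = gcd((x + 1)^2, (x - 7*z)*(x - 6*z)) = 1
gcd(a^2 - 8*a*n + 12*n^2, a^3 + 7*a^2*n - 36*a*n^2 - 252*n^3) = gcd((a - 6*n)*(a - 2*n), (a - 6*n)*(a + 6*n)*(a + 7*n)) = a - 6*n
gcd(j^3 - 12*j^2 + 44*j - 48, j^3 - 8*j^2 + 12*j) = j^2 - 8*j + 12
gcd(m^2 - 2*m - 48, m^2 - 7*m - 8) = m - 8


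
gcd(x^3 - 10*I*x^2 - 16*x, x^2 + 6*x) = x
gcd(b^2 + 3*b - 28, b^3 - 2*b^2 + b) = 1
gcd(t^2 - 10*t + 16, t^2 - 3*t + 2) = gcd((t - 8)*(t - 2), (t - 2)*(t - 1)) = t - 2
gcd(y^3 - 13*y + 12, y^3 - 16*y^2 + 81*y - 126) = y - 3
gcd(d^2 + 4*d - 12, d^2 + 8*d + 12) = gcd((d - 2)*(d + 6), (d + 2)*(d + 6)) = d + 6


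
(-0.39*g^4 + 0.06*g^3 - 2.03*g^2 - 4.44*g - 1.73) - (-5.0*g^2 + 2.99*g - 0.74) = -0.39*g^4 + 0.06*g^3 + 2.97*g^2 - 7.43*g - 0.99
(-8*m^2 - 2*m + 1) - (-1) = -8*m^2 - 2*m + 2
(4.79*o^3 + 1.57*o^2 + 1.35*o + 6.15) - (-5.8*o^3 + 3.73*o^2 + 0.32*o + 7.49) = 10.59*o^3 - 2.16*o^2 + 1.03*o - 1.34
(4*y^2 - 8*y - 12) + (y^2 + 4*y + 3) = 5*y^2 - 4*y - 9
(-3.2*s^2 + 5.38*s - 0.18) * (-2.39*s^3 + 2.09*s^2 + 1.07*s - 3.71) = 7.648*s^5 - 19.5462*s^4 + 8.2504*s^3 + 17.2524*s^2 - 20.1524*s + 0.6678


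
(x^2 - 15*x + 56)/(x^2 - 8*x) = (x - 7)/x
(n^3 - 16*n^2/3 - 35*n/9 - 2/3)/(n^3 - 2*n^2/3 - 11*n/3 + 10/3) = (9*n^3 - 48*n^2 - 35*n - 6)/(3*(3*n^3 - 2*n^2 - 11*n + 10))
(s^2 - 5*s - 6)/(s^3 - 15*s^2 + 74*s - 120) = (s + 1)/(s^2 - 9*s + 20)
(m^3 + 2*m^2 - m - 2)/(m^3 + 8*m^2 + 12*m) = (m^2 - 1)/(m*(m + 6))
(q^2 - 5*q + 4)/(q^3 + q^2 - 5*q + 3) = (q - 4)/(q^2 + 2*q - 3)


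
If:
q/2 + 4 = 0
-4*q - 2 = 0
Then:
No Solution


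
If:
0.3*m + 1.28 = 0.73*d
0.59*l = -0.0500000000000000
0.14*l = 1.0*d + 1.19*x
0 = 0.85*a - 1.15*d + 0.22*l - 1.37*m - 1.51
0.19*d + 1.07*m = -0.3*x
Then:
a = 4.40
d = 1.80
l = -0.08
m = 0.11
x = -1.52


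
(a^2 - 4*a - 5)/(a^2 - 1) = (a - 5)/(a - 1)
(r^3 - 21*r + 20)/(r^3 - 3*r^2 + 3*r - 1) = (r^2 + r - 20)/(r^2 - 2*r + 1)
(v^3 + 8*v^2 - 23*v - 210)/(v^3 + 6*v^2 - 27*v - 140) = (v + 6)/(v + 4)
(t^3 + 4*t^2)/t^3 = (t + 4)/t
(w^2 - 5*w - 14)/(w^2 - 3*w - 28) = (w + 2)/(w + 4)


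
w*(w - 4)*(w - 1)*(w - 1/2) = w^4 - 11*w^3/2 + 13*w^2/2 - 2*w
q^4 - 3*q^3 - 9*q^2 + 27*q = q*(q - 3)^2*(q + 3)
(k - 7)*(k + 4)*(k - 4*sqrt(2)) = k^3 - 4*sqrt(2)*k^2 - 3*k^2 - 28*k + 12*sqrt(2)*k + 112*sqrt(2)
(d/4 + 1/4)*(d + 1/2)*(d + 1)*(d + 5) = d^4/4 + 15*d^3/8 + 29*d^2/8 + 21*d/8 + 5/8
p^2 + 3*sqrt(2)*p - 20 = (p - 2*sqrt(2))*(p + 5*sqrt(2))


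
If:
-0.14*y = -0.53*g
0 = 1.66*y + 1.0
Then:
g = -0.16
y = -0.60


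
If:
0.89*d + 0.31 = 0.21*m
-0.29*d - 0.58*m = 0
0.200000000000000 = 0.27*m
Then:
No Solution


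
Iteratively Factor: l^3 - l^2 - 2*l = (l)*(l^2 - l - 2) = l*(l + 1)*(l - 2)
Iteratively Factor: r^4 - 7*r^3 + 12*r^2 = (r)*(r^3 - 7*r^2 + 12*r) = r*(r - 4)*(r^2 - 3*r) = r*(r - 4)*(r - 3)*(r)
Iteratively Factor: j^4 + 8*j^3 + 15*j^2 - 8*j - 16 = (j + 4)*(j^3 + 4*j^2 - j - 4) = (j - 1)*(j + 4)*(j^2 + 5*j + 4) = (j - 1)*(j + 4)^2*(j + 1)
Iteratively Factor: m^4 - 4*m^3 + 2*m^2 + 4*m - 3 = (m - 1)*(m^3 - 3*m^2 - m + 3) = (m - 3)*(m - 1)*(m^2 - 1) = (m - 3)*(m - 1)*(m + 1)*(m - 1)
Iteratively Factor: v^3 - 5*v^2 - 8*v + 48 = (v - 4)*(v^2 - v - 12) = (v - 4)*(v + 3)*(v - 4)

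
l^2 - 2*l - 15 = (l - 5)*(l + 3)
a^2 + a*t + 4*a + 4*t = (a + 4)*(a + t)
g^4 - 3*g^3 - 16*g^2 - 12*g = g*(g - 6)*(g + 1)*(g + 2)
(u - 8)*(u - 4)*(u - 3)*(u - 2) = u^4 - 17*u^3 + 98*u^2 - 232*u + 192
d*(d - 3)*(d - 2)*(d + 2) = d^4 - 3*d^3 - 4*d^2 + 12*d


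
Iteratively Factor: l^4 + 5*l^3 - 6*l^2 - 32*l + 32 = (l - 1)*(l^3 + 6*l^2 - 32) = (l - 2)*(l - 1)*(l^2 + 8*l + 16) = (l - 2)*(l - 1)*(l + 4)*(l + 4)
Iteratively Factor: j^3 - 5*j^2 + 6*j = (j - 3)*(j^2 - 2*j) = (j - 3)*(j - 2)*(j)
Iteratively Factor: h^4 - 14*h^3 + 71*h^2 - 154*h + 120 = (h - 4)*(h^3 - 10*h^2 + 31*h - 30) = (h - 4)*(h - 3)*(h^2 - 7*h + 10) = (h - 5)*(h - 4)*(h - 3)*(h - 2)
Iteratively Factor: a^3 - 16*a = (a + 4)*(a^2 - 4*a) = a*(a + 4)*(a - 4)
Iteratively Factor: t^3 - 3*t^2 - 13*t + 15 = (t + 3)*(t^2 - 6*t + 5) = (t - 1)*(t + 3)*(t - 5)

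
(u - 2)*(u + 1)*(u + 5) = u^3 + 4*u^2 - 7*u - 10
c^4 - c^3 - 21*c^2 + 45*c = c*(c - 3)^2*(c + 5)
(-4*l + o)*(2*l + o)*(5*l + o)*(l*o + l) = -40*l^4*o - 40*l^4 - 18*l^3*o^2 - 18*l^3*o + 3*l^2*o^3 + 3*l^2*o^2 + l*o^4 + l*o^3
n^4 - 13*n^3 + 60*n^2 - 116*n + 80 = (n - 5)*(n - 4)*(n - 2)^2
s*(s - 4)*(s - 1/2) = s^3 - 9*s^2/2 + 2*s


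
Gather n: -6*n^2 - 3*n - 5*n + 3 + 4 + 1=-6*n^2 - 8*n + 8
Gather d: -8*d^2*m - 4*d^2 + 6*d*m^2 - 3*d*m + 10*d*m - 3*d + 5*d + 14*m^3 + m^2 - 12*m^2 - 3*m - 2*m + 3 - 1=d^2*(-8*m - 4) + d*(6*m^2 + 7*m + 2) + 14*m^3 - 11*m^2 - 5*m + 2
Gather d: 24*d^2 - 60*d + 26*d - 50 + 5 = 24*d^2 - 34*d - 45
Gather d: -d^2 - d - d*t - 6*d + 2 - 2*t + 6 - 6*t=-d^2 + d*(-t - 7) - 8*t + 8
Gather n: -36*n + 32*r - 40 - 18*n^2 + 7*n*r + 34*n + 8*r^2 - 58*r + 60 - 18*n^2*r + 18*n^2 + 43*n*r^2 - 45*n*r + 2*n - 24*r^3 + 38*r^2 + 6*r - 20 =-18*n^2*r + n*(43*r^2 - 38*r) - 24*r^3 + 46*r^2 - 20*r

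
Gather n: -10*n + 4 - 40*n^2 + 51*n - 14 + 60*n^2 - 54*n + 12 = 20*n^2 - 13*n + 2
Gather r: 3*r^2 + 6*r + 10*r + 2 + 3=3*r^2 + 16*r + 5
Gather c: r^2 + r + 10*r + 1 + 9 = r^2 + 11*r + 10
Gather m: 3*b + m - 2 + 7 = 3*b + m + 5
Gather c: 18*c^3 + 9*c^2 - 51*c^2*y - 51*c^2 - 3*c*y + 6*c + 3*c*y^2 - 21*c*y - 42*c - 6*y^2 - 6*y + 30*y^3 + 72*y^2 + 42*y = 18*c^3 + c^2*(-51*y - 42) + c*(3*y^2 - 24*y - 36) + 30*y^3 + 66*y^2 + 36*y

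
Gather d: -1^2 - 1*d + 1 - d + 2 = 2 - 2*d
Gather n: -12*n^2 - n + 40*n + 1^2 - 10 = -12*n^2 + 39*n - 9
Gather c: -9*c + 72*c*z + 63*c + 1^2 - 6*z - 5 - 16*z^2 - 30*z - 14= c*(72*z + 54) - 16*z^2 - 36*z - 18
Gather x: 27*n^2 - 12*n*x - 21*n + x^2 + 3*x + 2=27*n^2 - 21*n + x^2 + x*(3 - 12*n) + 2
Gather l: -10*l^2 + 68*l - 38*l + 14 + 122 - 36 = -10*l^2 + 30*l + 100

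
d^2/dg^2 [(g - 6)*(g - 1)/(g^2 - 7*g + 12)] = 12*(-3*g^2 + 21*g - 37)/(g^6 - 21*g^5 + 183*g^4 - 847*g^3 + 2196*g^2 - 3024*g + 1728)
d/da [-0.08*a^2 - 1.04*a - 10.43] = -0.16*a - 1.04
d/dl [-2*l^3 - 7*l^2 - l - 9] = -6*l^2 - 14*l - 1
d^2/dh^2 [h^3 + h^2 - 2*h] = 6*h + 2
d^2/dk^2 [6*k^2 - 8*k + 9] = 12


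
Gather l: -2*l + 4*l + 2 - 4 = 2*l - 2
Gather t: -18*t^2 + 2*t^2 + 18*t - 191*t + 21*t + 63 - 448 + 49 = -16*t^2 - 152*t - 336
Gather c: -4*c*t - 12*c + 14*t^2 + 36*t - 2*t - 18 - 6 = c*(-4*t - 12) + 14*t^2 + 34*t - 24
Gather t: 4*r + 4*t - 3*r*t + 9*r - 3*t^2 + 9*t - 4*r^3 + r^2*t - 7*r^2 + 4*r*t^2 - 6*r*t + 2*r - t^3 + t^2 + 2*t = -4*r^3 - 7*r^2 + 15*r - t^3 + t^2*(4*r - 2) + t*(r^2 - 9*r + 15)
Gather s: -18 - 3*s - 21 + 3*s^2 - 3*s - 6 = 3*s^2 - 6*s - 45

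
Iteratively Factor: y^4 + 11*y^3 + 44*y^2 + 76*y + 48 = (y + 2)*(y^3 + 9*y^2 + 26*y + 24) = (y + 2)*(y + 4)*(y^2 + 5*y + 6) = (y + 2)^2*(y + 4)*(y + 3)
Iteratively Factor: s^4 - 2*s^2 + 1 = (s + 1)*(s^3 - s^2 - s + 1) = (s - 1)*(s + 1)*(s^2 - 1) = (s - 1)*(s + 1)^2*(s - 1)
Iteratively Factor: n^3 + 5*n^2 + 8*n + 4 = (n + 2)*(n^2 + 3*n + 2) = (n + 1)*(n + 2)*(n + 2)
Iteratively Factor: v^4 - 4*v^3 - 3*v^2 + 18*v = (v)*(v^3 - 4*v^2 - 3*v + 18) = v*(v + 2)*(v^2 - 6*v + 9) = v*(v - 3)*(v + 2)*(v - 3)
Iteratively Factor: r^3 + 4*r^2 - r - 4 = (r - 1)*(r^2 + 5*r + 4) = (r - 1)*(r + 1)*(r + 4)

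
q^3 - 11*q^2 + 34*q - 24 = (q - 6)*(q - 4)*(q - 1)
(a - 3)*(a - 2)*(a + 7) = a^3 + 2*a^2 - 29*a + 42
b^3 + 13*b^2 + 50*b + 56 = (b + 2)*(b + 4)*(b + 7)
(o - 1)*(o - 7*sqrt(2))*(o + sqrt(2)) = o^3 - 6*sqrt(2)*o^2 - o^2 - 14*o + 6*sqrt(2)*o + 14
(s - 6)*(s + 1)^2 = s^3 - 4*s^2 - 11*s - 6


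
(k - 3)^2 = k^2 - 6*k + 9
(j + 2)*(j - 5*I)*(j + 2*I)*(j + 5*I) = j^4 + 2*j^3 + 2*I*j^3 + 25*j^2 + 4*I*j^2 + 50*j + 50*I*j + 100*I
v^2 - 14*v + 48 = (v - 8)*(v - 6)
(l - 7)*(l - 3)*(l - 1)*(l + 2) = l^4 - 9*l^3 + 9*l^2 + 41*l - 42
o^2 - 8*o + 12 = (o - 6)*(o - 2)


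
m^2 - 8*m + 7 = (m - 7)*(m - 1)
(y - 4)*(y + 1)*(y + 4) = y^3 + y^2 - 16*y - 16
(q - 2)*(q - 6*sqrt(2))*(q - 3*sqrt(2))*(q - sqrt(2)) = q^4 - 10*sqrt(2)*q^3 - 2*q^3 + 20*sqrt(2)*q^2 + 54*q^2 - 108*q - 36*sqrt(2)*q + 72*sqrt(2)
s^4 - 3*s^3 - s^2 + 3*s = s*(s - 3)*(s - 1)*(s + 1)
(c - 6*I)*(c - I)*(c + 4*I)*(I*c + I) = I*c^4 + 3*c^3 + I*c^3 + 3*c^2 + 22*I*c^2 + 24*c + 22*I*c + 24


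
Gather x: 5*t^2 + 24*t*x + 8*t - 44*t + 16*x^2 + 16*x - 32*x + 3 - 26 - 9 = 5*t^2 - 36*t + 16*x^2 + x*(24*t - 16) - 32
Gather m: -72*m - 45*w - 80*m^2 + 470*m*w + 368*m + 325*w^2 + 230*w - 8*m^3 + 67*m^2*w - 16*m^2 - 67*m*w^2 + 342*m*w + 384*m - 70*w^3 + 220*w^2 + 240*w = -8*m^3 + m^2*(67*w - 96) + m*(-67*w^2 + 812*w + 680) - 70*w^3 + 545*w^2 + 425*w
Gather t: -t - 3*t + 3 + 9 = 12 - 4*t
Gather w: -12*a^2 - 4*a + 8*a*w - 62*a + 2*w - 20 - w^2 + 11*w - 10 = -12*a^2 - 66*a - w^2 + w*(8*a + 13) - 30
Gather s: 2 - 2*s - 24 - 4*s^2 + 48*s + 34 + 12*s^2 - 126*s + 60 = 8*s^2 - 80*s + 72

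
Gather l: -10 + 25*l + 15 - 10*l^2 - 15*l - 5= -10*l^2 + 10*l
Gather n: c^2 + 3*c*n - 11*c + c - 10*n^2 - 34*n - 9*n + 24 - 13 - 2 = c^2 - 10*c - 10*n^2 + n*(3*c - 43) + 9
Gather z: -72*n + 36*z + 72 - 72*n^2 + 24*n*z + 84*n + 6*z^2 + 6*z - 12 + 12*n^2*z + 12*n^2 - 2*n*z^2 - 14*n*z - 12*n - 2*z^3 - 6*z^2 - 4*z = -60*n^2 - 2*n*z^2 - 2*z^3 + z*(12*n^2 + 10*n + 38) + 60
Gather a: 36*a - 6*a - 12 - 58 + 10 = 30*a - 60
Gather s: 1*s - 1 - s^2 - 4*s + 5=-s^2 - 3*s + 4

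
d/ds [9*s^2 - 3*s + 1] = 18*s - 3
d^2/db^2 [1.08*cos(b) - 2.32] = -1.08*cos(b)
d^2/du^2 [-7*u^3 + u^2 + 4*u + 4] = 2 - 42*u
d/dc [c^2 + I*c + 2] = 2*c + I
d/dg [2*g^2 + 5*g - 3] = 4*g + 5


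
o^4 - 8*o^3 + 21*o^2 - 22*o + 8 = (o - 4)*(o - 2)*(o - 1)^2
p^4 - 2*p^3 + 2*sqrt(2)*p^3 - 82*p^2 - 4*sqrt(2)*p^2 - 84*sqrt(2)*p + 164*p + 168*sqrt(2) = (p - 2)*(p - 6*sqrt(2))*(p + sqrt(2))*(p + 7*sqrt(2))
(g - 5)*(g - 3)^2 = g^3 - 11*g^2 + 39*g - 45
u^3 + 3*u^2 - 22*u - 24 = (u - 4)*(u + 1)*(u + 6)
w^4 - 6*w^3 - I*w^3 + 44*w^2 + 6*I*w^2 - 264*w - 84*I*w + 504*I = (w - 6)*(w - 6*I)*(w - 2*I)*(w + 7*I)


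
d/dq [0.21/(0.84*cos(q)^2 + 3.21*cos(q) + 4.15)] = (0.3528*cos(q) + 0.6741)*sin(q)/(0.84*cos(q)^2 + 3.21*cos(q) + 4.15)^2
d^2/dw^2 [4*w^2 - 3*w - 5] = 8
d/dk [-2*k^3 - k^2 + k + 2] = -6*k^2 - 2*k + 1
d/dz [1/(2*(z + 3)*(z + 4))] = (-z - 7/2)/(z^4 + 14*z^3 + 73*z^2 + 168*z + 144)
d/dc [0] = 0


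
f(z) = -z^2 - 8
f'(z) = -2*z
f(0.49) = -8.24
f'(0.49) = -0.98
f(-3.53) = -20.46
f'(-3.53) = 7.06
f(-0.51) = -8.26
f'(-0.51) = 1.02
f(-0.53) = -8.28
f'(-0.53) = 1.06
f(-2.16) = -12.67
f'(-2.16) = 4.32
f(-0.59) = -8.35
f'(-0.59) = 1.18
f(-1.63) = -10.66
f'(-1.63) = 3.26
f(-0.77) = -8.59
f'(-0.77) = 1.54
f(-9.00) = -89.00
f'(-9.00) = 18.00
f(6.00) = -44.00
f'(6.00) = -12.00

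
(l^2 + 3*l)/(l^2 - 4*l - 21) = l/(l - 7)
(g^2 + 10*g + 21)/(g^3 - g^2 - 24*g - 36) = (g + 7)/(g^2 - 4*g - 12)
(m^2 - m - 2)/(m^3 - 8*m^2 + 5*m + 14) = 1/(m - 7)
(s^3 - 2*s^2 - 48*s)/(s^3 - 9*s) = (s^2 - 2*s - 48)/(s^2 - 9)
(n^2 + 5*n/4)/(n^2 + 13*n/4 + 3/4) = n*(4*n + 5)/(4*n^2 + 13*n + 3)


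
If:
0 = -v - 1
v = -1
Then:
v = -1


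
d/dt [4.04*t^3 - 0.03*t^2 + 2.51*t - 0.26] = 12.12*t^2 - 0.06*t + 2.51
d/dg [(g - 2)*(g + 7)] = 2*g + 5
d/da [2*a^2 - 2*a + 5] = 4*a - 2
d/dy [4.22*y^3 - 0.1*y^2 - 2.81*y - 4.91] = 12.66*y^2 - 0.2*y - 2.81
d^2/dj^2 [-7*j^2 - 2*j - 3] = -14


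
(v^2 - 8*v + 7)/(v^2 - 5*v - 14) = (v - 1)/(v + 2)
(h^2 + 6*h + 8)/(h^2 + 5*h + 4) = (h + 2)/(h + 1)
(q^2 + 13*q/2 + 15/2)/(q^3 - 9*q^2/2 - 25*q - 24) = (q + 5)/(q^2 - 6*q - 16)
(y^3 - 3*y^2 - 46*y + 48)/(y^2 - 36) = (y^2 - 9*y + 8)/(y - 6)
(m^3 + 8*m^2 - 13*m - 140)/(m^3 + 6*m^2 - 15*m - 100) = (m + 7)/(m + 5)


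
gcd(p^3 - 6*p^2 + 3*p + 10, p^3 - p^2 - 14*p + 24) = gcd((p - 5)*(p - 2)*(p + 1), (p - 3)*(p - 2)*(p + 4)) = p - 2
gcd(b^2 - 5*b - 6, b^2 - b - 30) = b - 6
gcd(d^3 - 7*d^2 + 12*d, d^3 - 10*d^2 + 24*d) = d^2 - 4*d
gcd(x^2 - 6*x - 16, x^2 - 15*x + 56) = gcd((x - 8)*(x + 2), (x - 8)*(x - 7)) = x - 8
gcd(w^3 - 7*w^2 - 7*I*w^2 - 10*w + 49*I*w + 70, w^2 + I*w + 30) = w - 5*I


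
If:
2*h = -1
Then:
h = -1/2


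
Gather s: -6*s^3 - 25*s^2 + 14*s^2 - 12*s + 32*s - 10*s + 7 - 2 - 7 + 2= -6*s^3 - 11*s^2 + 10*s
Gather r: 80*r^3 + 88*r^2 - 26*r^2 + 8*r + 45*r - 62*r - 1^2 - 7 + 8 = 80*r^3 + 62*r^2 - 9*r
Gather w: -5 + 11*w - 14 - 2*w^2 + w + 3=-2*w^2 + 12*w - 16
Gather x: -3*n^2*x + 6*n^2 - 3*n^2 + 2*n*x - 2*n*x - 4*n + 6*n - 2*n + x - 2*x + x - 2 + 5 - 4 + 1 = -3*n^2*x + 3*n^2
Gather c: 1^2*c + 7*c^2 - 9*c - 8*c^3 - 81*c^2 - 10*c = -8*c^3 - 74*c^2 - 18*c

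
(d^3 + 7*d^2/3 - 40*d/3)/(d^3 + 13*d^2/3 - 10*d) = (3*d^2 + 7*d - 40)/(3*d^2 + 13*d - 30)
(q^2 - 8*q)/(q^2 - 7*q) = (q - 8)/(q - 7)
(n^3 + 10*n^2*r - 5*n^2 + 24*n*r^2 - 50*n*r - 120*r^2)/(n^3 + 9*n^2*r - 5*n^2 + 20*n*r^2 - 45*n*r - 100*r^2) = (n + 6*r)/(n + 5*r)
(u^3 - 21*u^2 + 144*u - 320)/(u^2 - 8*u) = u - 13 + 40/u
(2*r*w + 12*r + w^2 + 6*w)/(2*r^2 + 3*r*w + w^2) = (w + 6)/(r + w)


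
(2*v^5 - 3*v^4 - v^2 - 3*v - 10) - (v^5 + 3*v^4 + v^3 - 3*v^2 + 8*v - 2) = v^5 - 6*v^4 - v^3 + 2*v^2 - 11*v - 8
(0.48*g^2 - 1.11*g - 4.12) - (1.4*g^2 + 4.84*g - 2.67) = -0.92*g^2 - 5.95*g - 1.45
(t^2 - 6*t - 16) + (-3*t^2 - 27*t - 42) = -2*t^2 - 33*t - 58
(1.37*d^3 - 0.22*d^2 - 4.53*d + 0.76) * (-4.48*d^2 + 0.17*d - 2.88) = -6.1376*d^5 + 1.2185*d^4 + 16.3114*d^3 - 3.5413*d^2 + 13.1756*d - 2.1888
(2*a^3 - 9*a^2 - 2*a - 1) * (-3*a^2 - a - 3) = -6*a^5 + 25*a^4 + 9*a^3 + 32*a^2 + 7*a + 3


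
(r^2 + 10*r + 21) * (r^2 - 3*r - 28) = r^4 + 7*r^3 - 37*r^2 - 343*r - 588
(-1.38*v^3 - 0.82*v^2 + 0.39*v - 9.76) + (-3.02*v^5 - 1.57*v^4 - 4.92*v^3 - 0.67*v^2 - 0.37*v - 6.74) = -3.02*v^5 - 1.57*v^4 - 6.3*v^3 - 1.49*v^2 + 0.02*v - 16.5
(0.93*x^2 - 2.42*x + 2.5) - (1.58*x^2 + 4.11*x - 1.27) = -0.65*x^2 - 6.53*x + 3.77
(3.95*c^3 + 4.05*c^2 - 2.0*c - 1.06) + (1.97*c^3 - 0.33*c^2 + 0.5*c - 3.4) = 5.92*c^3 + 3.72*c^2 - 1.5*c - 4.46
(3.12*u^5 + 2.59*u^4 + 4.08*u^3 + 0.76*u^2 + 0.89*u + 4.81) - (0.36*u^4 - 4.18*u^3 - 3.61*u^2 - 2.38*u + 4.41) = 3.12*u^5 + 2.23*u^4 + 8.26*u^3 + 4.37*u^2 + 3.27*u + 0.399999999999999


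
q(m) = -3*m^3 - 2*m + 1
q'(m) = -9*m^2 - 2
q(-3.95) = 193.79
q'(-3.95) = -142.42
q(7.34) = -1200.02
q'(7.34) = -486.88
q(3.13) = -97.25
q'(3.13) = -90.17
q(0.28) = 0.37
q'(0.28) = -2.71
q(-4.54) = 290.81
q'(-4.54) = -187.50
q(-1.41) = 12.23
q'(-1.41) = -19.89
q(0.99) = -3.89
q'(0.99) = -10.82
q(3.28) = -111.42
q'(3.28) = -98.83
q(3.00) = -86.00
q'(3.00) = -83.00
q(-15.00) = 10156.00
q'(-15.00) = -2027.00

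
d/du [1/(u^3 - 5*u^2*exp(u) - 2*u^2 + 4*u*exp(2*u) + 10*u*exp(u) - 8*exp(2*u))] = (5*u^2*exp(u) - 3*u^2 - 8*u*exp(2*u) + 4*u + 12*exp(2*u) - 10*exp(u))/(u^3 - 5*u^2*exp(u) - 2*u^2 + 4*u*exp(2*u) + 10*u*exp(u) - 8*exp(2*u))^2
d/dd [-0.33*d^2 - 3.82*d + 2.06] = -0.66*d - 3.82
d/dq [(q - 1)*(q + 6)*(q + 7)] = 3*q^2 + 24*q + 29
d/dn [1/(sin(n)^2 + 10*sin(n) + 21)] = -2*(sin(n) + 5)*cos(n)/(sin(n)^2 + 10*sin(n) + 21)^2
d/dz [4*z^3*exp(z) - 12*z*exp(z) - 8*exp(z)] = 4*(z^3 + 3*z^2 - 3*z - 5)*exp(z)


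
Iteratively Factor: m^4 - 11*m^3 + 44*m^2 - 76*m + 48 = (m - 2)*(m^3 - 9*m^2 + 26*m - 24) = (m - 3)*(m - 2)*(m^2 - 6*m + 8) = (m - 3)*(m - 2)^2*(m - 4)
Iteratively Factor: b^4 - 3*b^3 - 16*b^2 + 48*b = (b - 3)*(b^3 - 16*b) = (b - 4)*(b - 3)*(b^2 + 4*b) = b*(b - 4)*(b - 3)*(b + 4)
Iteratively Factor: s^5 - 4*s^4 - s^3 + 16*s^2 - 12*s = (s - 2)*(s^4 - 2*s^3 - 5*s^2 + 6*s) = s*(s - 2)*(s^3 - 2*s^2 - 5*s + 6) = s*(s - 2)*(s + 2)*(s^2 - 4*s + 3) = s*(s - 3)*(s - 2)*(s + 2)*(s - 1)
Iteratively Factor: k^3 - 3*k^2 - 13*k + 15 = (k + 3)*(k^2 - 6*k + 5) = (k - 1)*(k + 3)*(k - 5)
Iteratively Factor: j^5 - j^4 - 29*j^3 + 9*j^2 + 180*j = (j - 3)*(j^4 + 2*j^3 - 23*j^2 - 60*j) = (j - 5)*(j - 3)*(j^3 + 7*j^2 + 12*j) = (j - 5)*(j - 3)*(j + 3)*(j^2 + 4*j) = j*(j - 5)*(j - 3)*(j + 3)*(j + 4)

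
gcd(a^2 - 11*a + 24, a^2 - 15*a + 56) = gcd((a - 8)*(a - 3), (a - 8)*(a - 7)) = a - 8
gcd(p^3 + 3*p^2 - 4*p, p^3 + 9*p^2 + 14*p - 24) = p^2 + 3*p - 4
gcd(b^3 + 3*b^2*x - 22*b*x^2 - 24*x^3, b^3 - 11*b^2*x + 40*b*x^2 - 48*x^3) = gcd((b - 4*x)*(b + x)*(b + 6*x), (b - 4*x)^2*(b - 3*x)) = -b + 4*x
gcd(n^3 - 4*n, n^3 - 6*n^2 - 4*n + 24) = n^2 - 4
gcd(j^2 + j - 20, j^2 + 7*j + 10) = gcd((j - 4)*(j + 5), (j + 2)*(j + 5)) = j + 5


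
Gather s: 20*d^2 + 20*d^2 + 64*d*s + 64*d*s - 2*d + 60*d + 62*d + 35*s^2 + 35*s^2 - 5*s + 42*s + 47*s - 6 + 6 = 40*d^2 + 120*d + 70*s^2 + s*(128*d + 84)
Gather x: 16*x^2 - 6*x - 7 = 16*x^2 - 6*x - 7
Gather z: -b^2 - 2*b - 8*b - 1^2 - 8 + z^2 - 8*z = -b^2 - 10*b + z^2 - 8*z - 9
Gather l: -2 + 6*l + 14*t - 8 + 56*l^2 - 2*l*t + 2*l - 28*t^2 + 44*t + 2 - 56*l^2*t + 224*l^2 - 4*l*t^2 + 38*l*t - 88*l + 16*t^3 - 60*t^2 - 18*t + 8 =l^2*(280 - 56*t) + l*(-4*t^2 + 36*t - 80) + 16*t^3 - 88*t^2 + 40*t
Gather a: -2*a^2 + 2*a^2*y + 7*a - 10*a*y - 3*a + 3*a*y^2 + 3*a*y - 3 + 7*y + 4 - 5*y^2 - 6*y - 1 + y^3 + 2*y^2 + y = a^2*(2*y - 2) + a*(3*y^2 - 7*y + 4) + y^3 - 3*y^2 + 2*y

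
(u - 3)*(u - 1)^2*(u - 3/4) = u^4 - 23*u^3/4 + 43*u^2/4 - 33*u/4 + 9/4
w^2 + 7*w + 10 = (w + 2)*(w + 5)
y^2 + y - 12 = (y - 3)*(y + 4)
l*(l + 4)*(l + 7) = l^3 + 11*l^2 + 28*l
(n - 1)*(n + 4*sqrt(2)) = n^2 - n + 4*sqrt(2)*n - 4*sqrt(2)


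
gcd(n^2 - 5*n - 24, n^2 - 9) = n + 3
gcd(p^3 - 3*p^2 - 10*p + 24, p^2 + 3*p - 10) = p - 2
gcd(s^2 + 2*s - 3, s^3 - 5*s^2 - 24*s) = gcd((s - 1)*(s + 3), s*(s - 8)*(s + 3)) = s + 3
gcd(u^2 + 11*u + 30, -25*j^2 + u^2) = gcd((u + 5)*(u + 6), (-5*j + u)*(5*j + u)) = 1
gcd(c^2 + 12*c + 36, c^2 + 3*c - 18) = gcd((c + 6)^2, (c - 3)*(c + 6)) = c + 6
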